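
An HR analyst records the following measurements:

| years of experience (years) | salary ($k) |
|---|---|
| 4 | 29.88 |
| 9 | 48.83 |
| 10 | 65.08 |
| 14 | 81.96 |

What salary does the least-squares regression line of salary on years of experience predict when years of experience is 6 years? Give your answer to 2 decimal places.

n = 4, Σx = 37, Σy = 225.75, Σxy = 2357.23, Σx² = 393
Sxx = Σx² − (Σx)²/n = 393 − 342.25 = 50.75
Sxy = Σxy − (Σx)(Σy)/n = 2357.23 − 2088.1875 = 269.0425
b = Sxy/Sxx = 269.0425/50.75 = 5.301330
a = ȳ − b·x̄ = 56.4375 − 5.301330·9.25 = 7.400197
ŷ(6) = a + b·6 = 7.400197 + 5.301330·6 = 39.208177

39.21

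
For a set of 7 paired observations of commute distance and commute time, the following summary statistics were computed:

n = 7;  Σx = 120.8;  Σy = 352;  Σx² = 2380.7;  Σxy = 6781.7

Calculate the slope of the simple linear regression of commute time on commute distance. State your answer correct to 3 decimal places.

2.389

Sxx = Σx² − (Σx)²/n = 2380.7 − 2084.662857 = 296.037143
Sxy = Σxy − (Σx)(Σy)/n = 6781.7 − 6074.514286 = 707.185714
b = Sxy/Sxx = 707.185714/296.037143 = 2.388841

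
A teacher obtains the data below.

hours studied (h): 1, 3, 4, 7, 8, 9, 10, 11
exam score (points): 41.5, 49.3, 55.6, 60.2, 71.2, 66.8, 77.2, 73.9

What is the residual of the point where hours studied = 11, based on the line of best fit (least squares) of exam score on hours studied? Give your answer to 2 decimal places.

-2.90

n = 8, Σx = 53, Σy = 495.7, Σxy = 3588.9, Σx² = 441
Sxx = Σx² − (Σx)²/n = 441 − 351.125 = 89.875
Sxy = Σxy − (Σx)(Σy)/n = 3588.9 − 3284.0125 = 304.8875
b = Sxy/Sxx = 304.8875/89.875 = 3.392350
a = ȳ − b·x̄ = 61.9625 − 3.392350·6.625 = 39.488178
ŷ(11) = 39.488178 + 3.392350·11 = 76.804033
residual = y − ŷ = 73.9 − 76.804033 = -2.904033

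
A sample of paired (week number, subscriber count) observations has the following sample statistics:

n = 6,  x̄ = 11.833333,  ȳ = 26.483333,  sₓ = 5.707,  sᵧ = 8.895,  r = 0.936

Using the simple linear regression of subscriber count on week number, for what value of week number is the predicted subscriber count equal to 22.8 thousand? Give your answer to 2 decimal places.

b = r · sᵧ/sₓ = 0.936 · 8.895/5.707 = 1.458861
a = ȳ − b·x̄ = 26.483333 − 1.458861·11.833333 = 9.220144
Set a + b·x = 22.8: x = (22.8 − 9.220144) / 1.458861 = 9.308533

9.31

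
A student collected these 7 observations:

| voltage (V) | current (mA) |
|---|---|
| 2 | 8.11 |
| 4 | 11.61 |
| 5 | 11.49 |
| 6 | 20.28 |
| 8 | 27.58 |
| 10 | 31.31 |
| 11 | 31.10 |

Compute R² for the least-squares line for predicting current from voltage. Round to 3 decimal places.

0.935

n = 7, Σx = 46, Σy = 141.48, Σxy = 1117.63, Σx² = 366, Σy² = 3452.0452
Sxx = Σx² − (Σx)²/n = 366 − 302.285714 = 63.714286
Sxy = Σxy − (Σx)(Σy)/n = 1117.63 − 929.725714 = 187.904286
Syy = Σy² − (Σy)²/n = 3452.0452 − 2859.512914 = 592.532286
R² = Sxy²/(Sxx·Syy) = (187.904286)²/(63.714286·592.532286) = 0.935243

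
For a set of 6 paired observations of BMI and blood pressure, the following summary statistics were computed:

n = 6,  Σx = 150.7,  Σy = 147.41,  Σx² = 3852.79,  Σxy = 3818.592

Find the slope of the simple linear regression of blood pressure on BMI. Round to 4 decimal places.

1.7154

Sxx = Σx² − (Σx)²/n = 3852.79 − 3785.081667 = 67.708333
Sxy = Σxy − (Σx)(Σy)/n = 3818.592 − 3702.447833 = 116.144167
b = Sxy/Sxx = 116.144167/67.708333 = 1.71536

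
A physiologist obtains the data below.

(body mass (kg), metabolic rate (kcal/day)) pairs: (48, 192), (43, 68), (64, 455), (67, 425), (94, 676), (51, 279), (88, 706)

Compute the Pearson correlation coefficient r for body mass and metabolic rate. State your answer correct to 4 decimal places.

n = 7, Σx = 455, Σy = 2801, Σxy = 209636, Σx² = 31919, Σy² = 1462391
Sxx = Σx² − (Σx)²/n = 31919 − 29575 = 2344
Sxy = Σxy − (Σx)(Σy)/n = 209636 − 182065 = 27571
Syy = Σy² − (Σy)²/n = 1462391 − 1120800.142857 = 341590.857143
r = Sxy/√(Sxx·Syy) = 27571/√(800688969.142857) = 27571/28296.447995 = 0.974363

0.9744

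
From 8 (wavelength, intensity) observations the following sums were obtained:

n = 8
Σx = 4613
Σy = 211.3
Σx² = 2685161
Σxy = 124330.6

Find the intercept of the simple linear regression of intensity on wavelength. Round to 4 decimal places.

-30.5804

Sxx = Σx² − (Σx)²/n = 2685161 − 2659971.125 = 25189.875
Sxy = Σxy − (Σx)(Σy)/n = 124330.6 − 121840.8625 = 2489.7375
b = Sxy/Sxx = 2489.7375/25189.875 = 0.098839
a = ȳ − b·x̄ = 26.4125 − 0.098839·576.625 = -30.580434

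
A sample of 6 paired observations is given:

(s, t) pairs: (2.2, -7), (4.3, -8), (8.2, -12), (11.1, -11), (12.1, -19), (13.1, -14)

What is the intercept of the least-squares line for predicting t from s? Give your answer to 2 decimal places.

n = 6, Σx = 51, Σy = -71, Σxy = -683.6, Σx² = 531.8
Sxx = Σx² − (Σx)²/n = 531.8 − 433.5 = 98.3
Sxy = Σxy − (Σx)(Σy)/n = -683.6 − (-603.5) = -80.1
b = Sxy/Sxx = -80.1/98.3 = -0.814852
a = ȳ − b·x̄ = -11.833333 − (-0.814852)·8.5 = -4.907087

-4.91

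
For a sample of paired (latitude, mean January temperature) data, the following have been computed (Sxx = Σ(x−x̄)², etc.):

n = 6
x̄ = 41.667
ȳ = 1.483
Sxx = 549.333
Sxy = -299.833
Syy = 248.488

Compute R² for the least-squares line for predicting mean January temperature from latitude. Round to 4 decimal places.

R² = Sxy²/(Sxx·Syy) = (-299.833)²/(549.333·248.488) = 0.658594

0.6586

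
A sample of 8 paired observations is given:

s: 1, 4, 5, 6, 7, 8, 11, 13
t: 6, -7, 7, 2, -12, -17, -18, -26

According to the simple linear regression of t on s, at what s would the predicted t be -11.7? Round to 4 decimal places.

n = 8, Σx = 55, Σy = -65, Σxy = -731, Σx² = 481
Sxx = Σx² − (Σx)²/n = 481 − 378.125 = 102.875
Sxy = Σxy − (Σx)(Σy)/n = -731 − (-446.875) = -284.125
b = Sxy/Sxx = -284.125/102.875 = -2.761847
a = ȳ − b·x̄ = -8.125 − (-2.761847)·6.875 = 10.862697
Set a + b·x = -11.7: x = (-11.7 − 10.862697) / (-2.761847) = 8.169424

8.1694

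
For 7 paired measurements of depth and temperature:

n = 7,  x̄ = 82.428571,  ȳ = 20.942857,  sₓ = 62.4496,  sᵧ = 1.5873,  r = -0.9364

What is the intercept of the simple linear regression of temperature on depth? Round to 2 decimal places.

b = r · sᵧ/sₓ = -0.9364 · 1.5873/62.4496 = -0.023801
a = ȳ − b·x̄ = 20.942857 − (-0.023801)·82.428571 = 22.904719

22.90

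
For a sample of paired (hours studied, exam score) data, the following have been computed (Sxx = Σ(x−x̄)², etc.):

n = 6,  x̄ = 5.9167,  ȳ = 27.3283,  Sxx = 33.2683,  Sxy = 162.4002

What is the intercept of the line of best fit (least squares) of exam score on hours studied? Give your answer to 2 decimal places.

b = Sxy/Sxx = 162.4002/33.2683 = 4.881530
a = ȳ − b·x̄ = 27.3283 − 4.881530·5.9167 = -1.554248

-1.55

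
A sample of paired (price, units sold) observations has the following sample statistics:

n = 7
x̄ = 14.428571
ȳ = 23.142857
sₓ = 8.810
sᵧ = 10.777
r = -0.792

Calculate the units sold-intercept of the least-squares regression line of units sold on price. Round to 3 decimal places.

b = r · sᵧ/sₓ = -0.792 · 10.777/8.81 = -0.968829
a = ȳ − b·x̄ = 23.142857 − (-0.968829)·14.428571 = 37.121676

37.122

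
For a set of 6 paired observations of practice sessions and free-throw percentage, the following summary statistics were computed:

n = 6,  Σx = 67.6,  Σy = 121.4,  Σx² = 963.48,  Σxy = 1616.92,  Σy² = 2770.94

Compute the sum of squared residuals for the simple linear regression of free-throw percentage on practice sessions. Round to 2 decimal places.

Sxx = Σx² − (Σx)²/n = 963.48 − 761.626667 = 201.853333
Sxy = Σxy − (Σx)(Σy)/n = 1616.92 − 1367.773333 = 249.146667
Syy = Σy² − (Σy)²/n = 2770.94 − 2456.326667 = 314.613333
b = Sxy/Sxx = 249.146667/201.853333 = 1.234296
SSE = Syy − b·Sxy = 314.613333 − 1.234296·249.146667 = 7.092717

7.09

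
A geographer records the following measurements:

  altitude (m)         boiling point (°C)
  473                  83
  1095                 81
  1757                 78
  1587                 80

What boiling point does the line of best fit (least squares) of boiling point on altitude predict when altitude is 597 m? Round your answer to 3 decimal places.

82.689

n = 4, Σx = 4912, Σy = 322, Σxy = 391960, Σx² = 7028372
Sxx = Σx² − (Σx)²/n = 7028372 − 6031936 = 996436
Sxy = Σxy − (Σx)(Σy)/n = 391960 − 395416 = -3456
b = Sxy/Sxx = -3456/996436 = -0.003468
a = ȳ − b·x̄ = 80.5 − (-0.003468)·1228 = 84.759148
ŷ(597) = a + b·597 = 84.759148 + (-0.003468)·597 = 82.688536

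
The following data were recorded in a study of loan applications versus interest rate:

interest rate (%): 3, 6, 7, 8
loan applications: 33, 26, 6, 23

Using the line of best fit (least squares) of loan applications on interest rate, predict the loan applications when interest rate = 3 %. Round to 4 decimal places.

n = 4, Σx = 24, Σy = 88, Σxy = 481, Σx² = 158
Sxx = Σx² − (Σx)²/n = 158 − 144 = 14
Sxy = Σxy − (Σx)(Σy)/n = 481 − 528 = -47
b = Sxy/Sxx = -47/14 = -3.357143
a = ȳ − b·x̄ = 22 − (-3.357143)·6 = 42.142857
ŷ(3) = a + b·3 = 42.142857 + (-3.357143)·3 = 32.071429

32.0714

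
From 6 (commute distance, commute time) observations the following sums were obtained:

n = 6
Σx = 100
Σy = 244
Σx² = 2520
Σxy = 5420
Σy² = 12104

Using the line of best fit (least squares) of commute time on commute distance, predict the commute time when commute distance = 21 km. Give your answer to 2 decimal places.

Sxx = Σx² − (Σx)²/n = 2520 − 1666.666667 = 853.333333
Sxy = Σxy − (Σx)(Σy)/n = 5420 − 4066.666667 = 1353.333333
b = Sxy/Sxx = 1353.333333/853.333333 = 1.585938
a = ȳ − b·x̄ = 40.666667 − 1.585938·16.666667 = 14.234375
ŷ(21) = a + b·21 = 14.234375 + 1.585938·21 = 47.539062

47.54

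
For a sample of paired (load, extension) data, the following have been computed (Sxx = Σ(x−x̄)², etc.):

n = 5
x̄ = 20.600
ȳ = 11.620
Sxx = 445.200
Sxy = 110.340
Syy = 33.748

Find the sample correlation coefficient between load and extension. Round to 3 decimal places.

0.900

r = Sxy/√(Sxx·Syy) = 110.34/√(15024.6096) = 110.34/122.574914 = 0.900184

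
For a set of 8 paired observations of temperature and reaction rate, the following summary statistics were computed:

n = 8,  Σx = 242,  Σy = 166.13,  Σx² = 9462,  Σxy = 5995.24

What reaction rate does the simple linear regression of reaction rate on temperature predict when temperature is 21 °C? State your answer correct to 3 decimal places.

Sxx = Σx² − (Σx)²/n = 9462 − 7320.5 = 2141.5
Sxy = Σxy − (Σx)(Σy)/n = 5995.24 − 5025.4325 = 969.8075
b = Sxy/Sxx = 969.8075/2141.5 = 0.452864
a = ȳ − b·x̄ = 20.76625 − 0.452864·30.25 = 7.067125
ŷ(21) = a + b·21 = 7.067125 + 0.452864·21 = 16.577261

16.577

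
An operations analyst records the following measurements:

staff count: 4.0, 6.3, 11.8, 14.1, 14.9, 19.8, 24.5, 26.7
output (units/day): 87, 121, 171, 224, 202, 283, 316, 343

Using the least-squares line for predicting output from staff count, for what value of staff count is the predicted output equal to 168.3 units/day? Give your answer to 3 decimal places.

10.803

n = 8, Σx = 122.1, Σy = 1747, Σxy = 31799.8, Σx² = 2320.93
Sxx = Σx² − (Σx)²/n = 2320.93 − 1863.55125 = 457.37875
Sxy = Σxy − (Σx)(Σy)/n = 31799.8 − 26663.5875 = 5136.2125
b = Sxy/Sxx = 5136.2125/457.37875 = 11.229670
a = ȳ − b·x̄ = 218.375 − 11.229670·15.2625 = 46.982159
Set a + b·x = 168.3: x = (168.3 − 46.982159) / 11.229670 = 10.803331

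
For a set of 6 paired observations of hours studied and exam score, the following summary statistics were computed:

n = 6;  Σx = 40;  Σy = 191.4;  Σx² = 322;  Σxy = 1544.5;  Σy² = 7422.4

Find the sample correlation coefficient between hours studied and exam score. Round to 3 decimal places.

Sxx = Σx² − (Σx)²/n = 322 − 266.666667 = 55.333333
Sxy = Σxy − (Σx)(Σy)/n = 1544.5 − 1276 = 268.5
Syy = Σy² − (Σy)²/n = 7422.4 − 6105.66 = 1316.74
r = Sxy/√(Sxx·Syy) = 268.5/√(72859.613333) = 268.5/269.925200 = 0.994720

0.995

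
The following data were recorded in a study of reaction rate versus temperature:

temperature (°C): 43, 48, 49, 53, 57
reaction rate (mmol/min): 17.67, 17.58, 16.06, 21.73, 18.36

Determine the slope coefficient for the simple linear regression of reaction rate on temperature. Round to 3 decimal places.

0.168

n = 5, Σx = 250, Σy = 91.4, Σxy = 4588.8, Σx² = 12612
Sxx = Σx² − (Σx)²/n = 12612 − 12500 = 112
Sxy = Σxy − (Σx)(Σy)/n = 4588.8 − 4570 = 18.8
b = Sxy/Sxx = 18.8/112 = 0.167857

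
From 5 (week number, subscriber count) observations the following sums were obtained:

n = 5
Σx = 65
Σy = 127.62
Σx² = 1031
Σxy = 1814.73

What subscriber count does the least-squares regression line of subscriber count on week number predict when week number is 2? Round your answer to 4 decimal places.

16.3177

Sxx = Σx² − (Σx)²/n = 1031 − 845 = 186
Sxy = Σxy − (Σx)(Σy)/n = 1814.73 − 1659.06 = 155.67
b = Sxy/Sxx = 155.67/186 = 0.836935
a = ȳ − b·x̄ = 25.524 − 0.836935·13 = 14.643839
ŷ(2) = a + b·2 = 14.643839 + 0.836935·2 = 16.317710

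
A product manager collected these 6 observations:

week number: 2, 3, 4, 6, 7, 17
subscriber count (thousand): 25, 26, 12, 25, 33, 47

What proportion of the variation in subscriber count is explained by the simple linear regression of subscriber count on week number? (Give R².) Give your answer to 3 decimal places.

0.702

n = 6, Σx = 39, Σy = 168, Σxy = 1356, Σx² = 403, Σy² = 5368
Sxx = Σx² − (Σx)²/n = 403 − 253.5 = 149.5
Sxy = Σxy − (Σx)(Σy)/n = 1356 − 1092 = 264
Syy = Σy² − (Σy)²/n = 5368 − 4704 = 664
R² = Sxy²/(Sxx·Syy) = (264)²/(149.5·664) = 0.702099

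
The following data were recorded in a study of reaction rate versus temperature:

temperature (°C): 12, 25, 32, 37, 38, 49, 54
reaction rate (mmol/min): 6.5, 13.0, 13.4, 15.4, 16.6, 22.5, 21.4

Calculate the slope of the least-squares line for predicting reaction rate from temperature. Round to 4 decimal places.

0.3739

n = 7, Σx = 247, Σy = 108.8, Σxy = 4290.5, Σx² = 9923
Sxx = Σx² − (Σx)²/n = 9923 − 8715.571429 = 1207.428571
Sxy = Σxy − (Σx)(Σy)/n = 4290.5 − 3839.085714 = 451.414286
b = Sxy/Sxx = 451.414286/1207.428571 = 0.373864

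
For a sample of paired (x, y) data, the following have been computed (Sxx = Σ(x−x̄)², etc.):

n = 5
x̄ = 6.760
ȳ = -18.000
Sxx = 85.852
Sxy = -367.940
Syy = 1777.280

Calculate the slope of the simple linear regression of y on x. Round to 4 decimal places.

b = Sxy/Sxx = -367.94/85.852 = -4.285748

-4.2857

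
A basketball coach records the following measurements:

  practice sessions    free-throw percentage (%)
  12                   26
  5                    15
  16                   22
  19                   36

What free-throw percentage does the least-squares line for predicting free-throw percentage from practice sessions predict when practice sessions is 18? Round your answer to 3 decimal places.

n = 4, Σx = 52, Σy = 99, Σxy = 1423, Σx² = 786
Sxx = Σx² − (Σx)²/n = 786 − 676 = 110
Sxy = Σxy − (Σx)(Σy)/n = 1423 − 1287 = 136
b = Sxy/Sxx = 136/110 = 1.236364
a = ȳ − b·x̄ = 24.75 − 1.236364·13 = 8.677273
ŷ(18) = a + b·18 = 8.677273 + 1.236364·18 = 30.931818

30.932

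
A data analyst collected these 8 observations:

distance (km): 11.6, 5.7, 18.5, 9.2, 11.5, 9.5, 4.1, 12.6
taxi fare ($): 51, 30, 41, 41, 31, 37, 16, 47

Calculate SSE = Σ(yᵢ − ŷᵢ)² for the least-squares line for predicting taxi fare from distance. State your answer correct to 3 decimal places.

n = 8, Σx = 82.7, Σy = 294, Σxy = 3264.1, Σx² = 992.01, Σy² = 11658
Sxx = Σx² − (Σx)²/n = 992.01 − 854.91125 = 137.09875
Sxy = Σxy − (Σx)(Σy)/n = 3264.1 − 3039.225 = 224.875
Syy = Σy² − (Σy)²/n = 11658 − 10804.5 = 853.5
b = Sxy/Sxx = 224.875/137.09875 = 1.640241
SSE = Syy − b·Sxy = 853.5 − 1.640241·224.875 = 484.650790

484.651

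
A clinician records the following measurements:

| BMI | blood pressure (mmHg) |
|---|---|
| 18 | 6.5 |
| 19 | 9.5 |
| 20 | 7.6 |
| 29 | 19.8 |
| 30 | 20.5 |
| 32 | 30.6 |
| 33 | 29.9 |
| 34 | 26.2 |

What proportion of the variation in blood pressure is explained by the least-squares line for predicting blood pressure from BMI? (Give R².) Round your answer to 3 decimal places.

n = 8, Σx = 215, Σy = 150.6, Σxy = 4495.4, Σx² = 6095, Σy² = 3519.36
Sxx = Σx² − (Σx)²/n = 6095 − 5778.125 = 316.875
Sxy = Σxy − (Σx)(Σy)/n = 4495.4 − 4047.375 = 448.025
Syy = Σy² − (Σy)²/n = 3519.36 − 2835.045 = 684.315
R² = Sxy²/(Sxx·Syy) = (448.025)²/(316.875·684.315) = 0.925679

0.926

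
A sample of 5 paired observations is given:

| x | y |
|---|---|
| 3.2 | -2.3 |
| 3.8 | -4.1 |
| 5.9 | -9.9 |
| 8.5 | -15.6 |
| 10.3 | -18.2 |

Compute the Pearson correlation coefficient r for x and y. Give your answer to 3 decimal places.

n = 5, Σx = 31.7, Σy = -50.1, Σxy = -401.41, Σx² = 237.83, Σy² = 694.71
Sxx = Σx² − (Σx)²/n = 237.83 − 200.978 = 36.852
Sxy = Σxy − (Σx)(Σy)/n = -401.41 − (-317.634) = -83.776
Syy = Σy² − (Σy)²/n = 694.71 − 502.002 = 192.708
r = Sxy/√(Sxx·Syy) = -83.776/√(7101.675216) = -83.776/84.271438 = -0.994121

-0.994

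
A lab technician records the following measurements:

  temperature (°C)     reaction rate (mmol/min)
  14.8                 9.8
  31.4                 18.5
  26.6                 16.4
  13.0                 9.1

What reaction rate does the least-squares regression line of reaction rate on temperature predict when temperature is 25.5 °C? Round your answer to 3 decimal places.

n = 4, Σx = 85.8, Σy = 53.8, Σxy = 1280.48, Σx² = 2081.56
Sxx = Σx² − (Σx)²/n = 2081.56 − 1840.41 = 241.15
Sxy = Σxy − (Σx)(Σy)/n = 1280.48 − 1154.01 = 126.47
b = Sxy/Sxx = 126.47/241.15 = 0.524445
a = ȳ − b·x̄ = 13.45 − 0.524445·21.45 = 2.200647
ŷ(25.5) = a + b·25.5 = 2.200647 + 0.524445·25.5 = 15.574004

15.574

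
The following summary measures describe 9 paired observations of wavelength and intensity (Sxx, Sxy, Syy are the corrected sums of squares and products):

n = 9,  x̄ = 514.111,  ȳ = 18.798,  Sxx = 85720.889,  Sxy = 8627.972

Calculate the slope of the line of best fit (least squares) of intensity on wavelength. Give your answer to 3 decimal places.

b = Sxy/Sxx = 8627.972/85720.889 = 0.100652

0.101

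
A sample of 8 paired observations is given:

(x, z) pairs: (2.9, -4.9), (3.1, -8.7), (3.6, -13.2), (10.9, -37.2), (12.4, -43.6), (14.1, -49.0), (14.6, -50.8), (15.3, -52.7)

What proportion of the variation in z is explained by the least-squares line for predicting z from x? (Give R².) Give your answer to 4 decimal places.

0.9938

n = 8, Σx = 76.9, Σy = -260.1, Σxy = -3273.71, Σx² = 949.61, Σy² = 11317.67
Sxx = Σx² − (Σx)²/n = 949.61 − 739.20125 = 210.40875
Sxy = Σxy − (Σx)(Σy)/n = -3273.71 − (-2500.21125) = -773.49875
Syy = Σy² − (Σy)²/n = 11317.67 − 8456.50125 = 2861.16875
R² = Sxy²/(Sxx·Syy) = (-773.49875)²/(210.40875·2861.16875) = 0.993830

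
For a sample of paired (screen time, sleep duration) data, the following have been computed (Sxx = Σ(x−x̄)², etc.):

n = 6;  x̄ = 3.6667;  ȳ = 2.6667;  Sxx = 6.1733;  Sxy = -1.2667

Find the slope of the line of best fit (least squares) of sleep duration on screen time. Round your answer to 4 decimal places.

-0.2052

b = Sxy/Sxx = -1.2667/6.1733 = -0.205190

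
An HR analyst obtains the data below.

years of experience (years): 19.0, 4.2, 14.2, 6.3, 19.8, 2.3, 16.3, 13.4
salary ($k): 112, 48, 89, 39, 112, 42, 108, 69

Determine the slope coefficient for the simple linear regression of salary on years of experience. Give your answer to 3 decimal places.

n = 8, Σx = 95.5, Σy = 619, Σxy = 8838.3, Σx² = 1462.55
Sxx = Σx² − (Σx)²/n = 1462.55 − 1140.03125 = 322.51875
Sxy = Σxy − (Σx)(Σy)/n = 8838.3 − 7389.3125 = 1448.9875
b = Sxy/Sxx = 1448.9875/322.51875 = 4.492723

4.493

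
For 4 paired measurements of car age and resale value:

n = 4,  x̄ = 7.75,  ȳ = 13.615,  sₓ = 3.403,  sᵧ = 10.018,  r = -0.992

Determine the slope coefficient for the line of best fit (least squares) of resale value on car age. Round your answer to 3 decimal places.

-2.920

b = r · sᵧ/sₓ = -0.992 · 10.018/3.403 = -2.920322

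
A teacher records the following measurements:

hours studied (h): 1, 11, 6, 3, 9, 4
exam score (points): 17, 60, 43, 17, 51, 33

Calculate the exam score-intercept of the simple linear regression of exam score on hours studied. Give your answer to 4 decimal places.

n = 6, Σx = 34, Σy = 221, Σxy = 1577, Σx² = 264
Sxx = Σx² − (Σx)²/n = 264 − 192.666667 = 71.333333
Sxy = Σxy − (Σx)(Σy)/n = 1577 − 1252.333333 = 324.666667
b = Sxy/Sxx = 324.666667/71.333333 = 4.551402
a = ȳ − b·x̄ = 36.833333 − 4.551402·5.666667 = 11.042056

11.0421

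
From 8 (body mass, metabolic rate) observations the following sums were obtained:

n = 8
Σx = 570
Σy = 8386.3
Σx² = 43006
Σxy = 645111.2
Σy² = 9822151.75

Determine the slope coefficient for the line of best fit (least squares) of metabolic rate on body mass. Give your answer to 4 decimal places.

Sxx = Σx² − (Σx)²/n = 43006 − 40612.5 = 2393.5
Sxy = Σxy − (Σx)(Σy)/n = 645111.2 − 597523.875 = 47587.325
b = Sxy/Sxx = 47587.325/2393.5 = 19.881899

19.8819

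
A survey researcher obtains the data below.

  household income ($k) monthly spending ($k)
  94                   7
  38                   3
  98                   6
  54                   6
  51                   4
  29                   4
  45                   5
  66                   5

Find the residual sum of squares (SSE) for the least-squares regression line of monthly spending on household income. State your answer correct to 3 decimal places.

n = 8, Σx = 475, Σy = 40, Σxy = 2559, Σx² = 32623, Σy² = 212
Sxx = Σx² − (Σx)²/n = 32623 − 28203.125 = 4419.875
Sxy = Σxy − (Σx)(Σy)/n = 2559 − 2375 = 184
Syy = Σy² − (Σy)²/n = 212 − 200 = 12
b = Sxy/Sxx = 184/4419.875 = 0.041630
SSE = Syy − b·Sxy = 12 − 0.041630·184 = 4.340055

4.340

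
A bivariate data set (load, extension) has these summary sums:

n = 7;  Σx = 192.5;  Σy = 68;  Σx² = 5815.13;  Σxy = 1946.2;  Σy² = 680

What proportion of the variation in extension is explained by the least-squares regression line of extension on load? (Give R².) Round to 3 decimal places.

0.573

Sxx = Σx² − (Σx)²/n = 5815.13 − 5293.75 = 521.38
Sxy = Σxy − (Σx)(Σy)/n = 1946.2 − 1870 = 76.2
Syy = Σy² − (Σy)²/n = 680 − 660.571429 = 19.428571
R² = Sxy²/(Sxx·Syy) = (76.2)²/(521.38·19.428571) = 0.573211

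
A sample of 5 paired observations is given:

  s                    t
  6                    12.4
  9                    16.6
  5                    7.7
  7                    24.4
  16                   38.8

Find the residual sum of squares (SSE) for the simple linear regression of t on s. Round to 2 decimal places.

n = 5, Σx = 43, Σy = 99.9, Σxy = 1053.9, Σx² = 447, Σy² = 2589.41
Sxx = Σx² − (Σx)²/n = 447 − 369.8 = 77.2
Sxy = Σxy − (Σx)(Σy)/n = 1053.9 − 859.14 = 194.76
Syy = Σy² − (Σy)²/n = 2589.41 − 1996.002 = 593.408
b = Sxy/Sxx = 194.76/77.2 = 2.522798
SSE = Syy − b·Sxy = 593.408 − 2.522798·194.76 = 102.067876

102.07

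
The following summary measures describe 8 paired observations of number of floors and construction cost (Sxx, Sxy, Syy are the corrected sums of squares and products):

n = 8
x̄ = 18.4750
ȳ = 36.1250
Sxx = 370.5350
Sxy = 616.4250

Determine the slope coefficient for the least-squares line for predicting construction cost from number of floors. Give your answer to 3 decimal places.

1.664

b = Sxy/Sxx = 616.425/370.535 = 1.663608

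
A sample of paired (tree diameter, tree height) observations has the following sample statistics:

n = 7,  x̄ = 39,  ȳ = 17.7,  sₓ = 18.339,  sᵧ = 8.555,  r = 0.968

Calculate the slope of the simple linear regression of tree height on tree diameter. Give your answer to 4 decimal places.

b = r · sᵧ/sₓ = 0.968 · 8.555/18.339 = 0.451564

0.4516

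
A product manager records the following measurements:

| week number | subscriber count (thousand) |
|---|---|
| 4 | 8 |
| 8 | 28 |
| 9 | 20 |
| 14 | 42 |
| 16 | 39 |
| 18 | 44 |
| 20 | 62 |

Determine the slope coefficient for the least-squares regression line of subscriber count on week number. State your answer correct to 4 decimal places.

2.8741

n = 7, Σx = 89, Σy = 243, Σxy = 3680, Σx² = 1337
Sxx = Σx² − (Σx)²/n = 1337 − 1131.571429 = 205.428571
Sxy = Σxy − (Σx)(Σy)/n = 3680 − 3089.571429 = 590.428571
b = Sxy/Sxx = 590.428571/205.428571 = 2.874131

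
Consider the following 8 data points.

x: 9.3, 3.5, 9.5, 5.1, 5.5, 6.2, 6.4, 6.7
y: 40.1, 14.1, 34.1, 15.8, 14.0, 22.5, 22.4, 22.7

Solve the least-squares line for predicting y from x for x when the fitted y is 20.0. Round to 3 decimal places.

5.793

n = 8, Σx = 52.2, Σy = 185.7, Σxy = 1338.76, Σx² = 369.54
Sxx = Σx² − (Σx)²/n = 369.54 − 340.605 = 28.935
Sxy = Σxy − (Σx)(Σy)/n = 1338.76 − 1211.6925 = 127.0675
b = Sxy/Sxx = 127.0675/28.935 = 4.391481
a = ȳ − b·x̄ = 23.2125 − 4.391481·6.525 = -5.441913
Set a + b·x = 20.0: x = (20.0 − (-5.441913)) / 4.391481 = 5.793470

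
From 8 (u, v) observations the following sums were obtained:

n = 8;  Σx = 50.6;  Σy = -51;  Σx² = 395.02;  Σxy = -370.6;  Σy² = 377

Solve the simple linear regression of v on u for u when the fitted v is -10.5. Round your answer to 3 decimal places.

12.765

Sxx = Σx² − (Σx)²/n = 395.02 − 320.045 = 74.975
Sxy = Σxy − (Σx)(Σy)/n = -370.6 − (-322.575) = -48.025
b = Sxy/Sxx = -48.025/74.975 = -0.640547
a = ȳ − b·x̄ = -6.375 − (-0.640547)·6.325 = -2.323541
Set a + b·x = -10.5: x = (-10.5 − (-2.323541)) / (-0.640547) = 12.764810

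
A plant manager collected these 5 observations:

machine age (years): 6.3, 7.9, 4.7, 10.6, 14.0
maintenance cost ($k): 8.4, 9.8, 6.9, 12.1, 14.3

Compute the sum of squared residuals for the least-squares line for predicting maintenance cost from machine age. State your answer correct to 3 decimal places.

0.196

n = 5, Σx = 43.5, Σy = 51.5, Σxy = 491.23, Σx² = 432.55, Σy² = 565.11
Sxx = Σx² − (Σx)²/n = 432.55 − 378.45 = 54.1
Sxy = Σxy − (Σx)(Σy)/n = 491.23 − 448.05 = 43.18
Syy = Σy² − (Σy)²/n = 565.11 − 530.45 = 34.66
b = Sxy/Sxx = 43.18/54.1 = 0.798152
SSE = Syy − b·Sxy = 34.66 − 0.798152·43.18 = 0.195815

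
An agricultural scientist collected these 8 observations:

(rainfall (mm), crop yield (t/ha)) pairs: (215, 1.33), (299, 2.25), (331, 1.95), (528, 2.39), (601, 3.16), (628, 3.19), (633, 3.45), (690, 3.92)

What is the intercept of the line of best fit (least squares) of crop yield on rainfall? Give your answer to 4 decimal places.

n = 8, Σx = 3925, Σy = 21.64, Σxy = 11657.2, Σx² = 2156345
Sxx = Σx² − (Σx)²/n = 2156345 − 1925703.125 = 230641.875
Sxy = Σxy − (Σx)(Σy)/n = 11657.2 − 10617.125 = 1040.075
b = Sxy/Sxx = 1040.075/230641.875 = 0.004509
a = ȳ − b·x̄ = 2.705 − 0.004509·490.625 = 0.492536

0.4925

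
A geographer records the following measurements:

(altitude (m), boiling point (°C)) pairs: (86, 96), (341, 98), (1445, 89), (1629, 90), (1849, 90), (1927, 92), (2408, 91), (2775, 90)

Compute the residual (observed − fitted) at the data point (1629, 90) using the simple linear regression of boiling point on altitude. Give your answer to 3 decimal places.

-1.802

n = 8, Σx = 12460, Σy = 736, Σxy = 1129461, Σx² = 25496562
Sxx = Σx² − (Σx)²/n = 25496562 − 19406450 = 6090112
Sxy = Σxy − (Σx)(Σy)/n = 1129461 − 1146320 = -16859
b = Sxy/Sxx = -16859/6090112 = -0.002768
a = ȳ − b·x̄ = 92 − (-0.002768)·1557.5 = 96.311562
ŷ(1629) = 96.311562 + (-0.002768)·1629 = 91.802070
residual = y − ŷ = 90 − 91.802070 = -1.802070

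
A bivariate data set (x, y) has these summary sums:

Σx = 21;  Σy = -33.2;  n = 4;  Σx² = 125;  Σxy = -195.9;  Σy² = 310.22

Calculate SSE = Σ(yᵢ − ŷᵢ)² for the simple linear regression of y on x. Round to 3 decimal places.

3.029

Sxx = Σx² − (Σx)²/n = 125 − 110.25 = 14.75
Sxy = Σxy − (Σx)(Σy)/n = -195.9 − (-174.3) = -21.6
Syy = Σy² − (Σy)²/n = 310.22 − 275.56 = 34.66
b = Sxy/Sxx = -21.6/14.75 = -1.464407
SSE = Syy − b·Sxy = 34.66 − (-1.464407)·(-21.6) = 3.028814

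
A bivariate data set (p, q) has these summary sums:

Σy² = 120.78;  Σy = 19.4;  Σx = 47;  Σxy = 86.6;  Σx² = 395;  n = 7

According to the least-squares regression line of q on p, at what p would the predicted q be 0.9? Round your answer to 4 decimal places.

Sxx = Σx² − (Σx)²/n = 395 − 315.571429 = 79.428571
Sxy = Σxy − (Σx)(Σy)/n = 86.6 − 130.257143 = -43.657143
b = Sxy/Sxx = -43.657143/79.428571 = -0.549640
a = ȳ − b·x̄ = 2.771429 − (-0.549640)·6.714286 = 6.461871
Set a + b·x = 0.9: x = (0.9 − 6.461871) / (-0.549640) = 10.119110

10.1191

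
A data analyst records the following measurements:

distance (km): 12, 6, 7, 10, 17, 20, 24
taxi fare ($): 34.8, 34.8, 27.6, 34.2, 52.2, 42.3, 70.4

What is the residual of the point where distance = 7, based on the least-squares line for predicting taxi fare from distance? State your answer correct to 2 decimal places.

-2.12

n = 7, Σx = 96, Σy = 296.3, Σxy = 4584.6, Σx² = 1594
Sxx = Σx² − (Σx)²/n = 1594 − 1316.571429 = 277.428571
Sxy = Σxy − (Σx)(Σy)/n = 4584.6 − 4063.542857 = 521.057143
b = Sxy/Sxx = 521.057143/277.428571 = 1.878167
a = ȳ − b·x̄ = 42.328571 − 1.878167·13.714286 = 16.570855
ŷ(7) = 16.570855 + 1.878167·7 = 29.718023
residual = y − ŷ = 27.6 − 29.718023 = -2.118023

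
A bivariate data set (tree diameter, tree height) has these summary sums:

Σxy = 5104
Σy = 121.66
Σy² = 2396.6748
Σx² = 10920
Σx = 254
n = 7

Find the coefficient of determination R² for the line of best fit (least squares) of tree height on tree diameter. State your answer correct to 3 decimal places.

0.989

Sxx = Σx² − (Σx)²/n = 10920 − 9216.571429 = 1703.428571
Sxy = Σxy − (Σx)(Σy)/n = 5104 − 4414.52 = 689.48
Syy = Σy² − (Σy)²/n = 2396.6748 − 2114.4508 = 282.224
R² = Sxy²/(Sxx·Syy) = (689.48)²/(1703.428571·282.224) = 0.988839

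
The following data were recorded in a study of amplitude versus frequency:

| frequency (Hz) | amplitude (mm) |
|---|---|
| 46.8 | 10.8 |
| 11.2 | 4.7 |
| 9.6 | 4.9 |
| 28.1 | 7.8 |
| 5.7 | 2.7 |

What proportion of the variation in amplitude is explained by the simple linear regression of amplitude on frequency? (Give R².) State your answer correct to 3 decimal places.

0.969

n = 5, Σx = 101.4, Σy = 30.9, Σxy = 839.69, Σx² = 3229.94, Σy² = 230.87
Sxx = Σx² − (Σx)²/n = 3229.94 − 2056.392 = 1173.548
Sxy = Σxy − (Σx)(Σy)/n = 839.69 − 626.652 = 213.038
Syy = Σy² − (Σy)²/n = 230.87 − 190.962 = 39.908
R² = Sxy²/(Sxx·Syy) = (213.038)²/(1173.548·39.908) = 0.969066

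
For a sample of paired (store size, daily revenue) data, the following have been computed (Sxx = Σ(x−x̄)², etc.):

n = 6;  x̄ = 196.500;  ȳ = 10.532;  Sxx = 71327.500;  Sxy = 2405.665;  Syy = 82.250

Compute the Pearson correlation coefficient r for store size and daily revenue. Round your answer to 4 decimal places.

r = Sxy/√(Sxx·Syy) = 2405.665/√(5866686.875) = 2405.665/2422.124455 = 0.993205

0.9932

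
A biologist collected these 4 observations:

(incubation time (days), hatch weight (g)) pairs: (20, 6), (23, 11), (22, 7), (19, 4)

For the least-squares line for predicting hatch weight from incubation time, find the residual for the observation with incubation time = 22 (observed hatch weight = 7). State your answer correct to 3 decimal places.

n = 4, Σx = 84, Σy = 28, Σxy = 603, Σx² = 1774
Sxx = Σx² − (Σx)²/n = 1774 − 1764 = 10
Sxy = Σxy − (Σx)(Σy)/n = 603 − 588 = 15
b = Sxy/Sxx = 15/10 = 1.5
a = ȳ − b·x̄ = 7 − 1.5·21 = -24.5
ŷ(22) = -24.5 + 1.5·22 = 8.5
residual = y − ŷ = 7 − 8.5 = -1.5

-1.500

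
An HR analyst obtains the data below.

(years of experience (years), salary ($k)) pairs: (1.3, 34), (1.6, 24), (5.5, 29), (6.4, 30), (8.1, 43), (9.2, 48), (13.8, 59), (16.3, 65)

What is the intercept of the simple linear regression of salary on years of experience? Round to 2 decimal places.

n = 8, Σx = 62.2, Σy = 332, Σxy = 3097.7, Σx² = 681.84
Sxx = Σx² − (Σx)²/n = 681.84 − 483.605 = 198.235
Sxy = Σxy − (Σx)(Σy)/n = 3097.7 − 2581.3 = 516.4
b = Sxy/Sxx = 516.4/198.235 = 2.604989
a = ȳ − b·x̄ = 41.5 − 2.604989·7.775 = 21.246210

21.25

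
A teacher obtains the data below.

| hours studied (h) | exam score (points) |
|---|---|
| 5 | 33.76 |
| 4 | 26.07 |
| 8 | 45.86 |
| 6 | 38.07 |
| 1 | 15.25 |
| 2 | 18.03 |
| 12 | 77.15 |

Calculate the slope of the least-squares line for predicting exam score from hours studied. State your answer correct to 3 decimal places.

5.562

n = 7, Σx = 38, Σy = 254.19, Σxy = 1845.49, Σx² = 290
Sxx = Σx² − (Σx)²/n = 290 − 206.285714 = 83.714286
Sxy = Σxy − (Σx)(Σy)/n = 1845.49 − 1379.888571 = 465.601429
b = Sxy/Sxx = 465.601429/83.714286 = 5.561792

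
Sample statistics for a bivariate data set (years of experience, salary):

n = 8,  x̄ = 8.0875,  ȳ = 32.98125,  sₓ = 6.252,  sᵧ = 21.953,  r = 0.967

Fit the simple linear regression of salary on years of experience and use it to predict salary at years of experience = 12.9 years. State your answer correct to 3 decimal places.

49.322

b = r · sᵧ/sₓ = 0.967 · 21.953/6.252 = 3.395482
a = ȳ − b·x̄ = 32.98125 − 3.395482·8.0875 = 5.520293
ŷ(12.9) = a + b·12.9 = 5.520293 + 3.395482·12.9 = 49.322005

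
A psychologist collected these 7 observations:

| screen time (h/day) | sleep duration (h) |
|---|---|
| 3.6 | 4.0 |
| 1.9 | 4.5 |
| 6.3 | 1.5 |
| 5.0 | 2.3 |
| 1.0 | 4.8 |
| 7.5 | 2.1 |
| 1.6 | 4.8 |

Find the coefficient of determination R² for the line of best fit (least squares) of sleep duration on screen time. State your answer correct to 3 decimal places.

n = 7, Σx = 26.9, Σy = 24, Σxy = 72.13, Σx² = 141.07, Σy² = 94.28
Sxx = Σx² − (Σx)²/n = 141.07 − 103.372857 = 37.697143
Sxy = Σxy − (Σx)(Σy)/n = 72.13 − 92.228571 = -20.098571
Syy = Σy² − (Σy)²/n = 94.28 − 82.285714 = 11.994286
R² = Sxy²/(Sxx·Syy) = (-20.098571)²/(37.697143·11.994286) = 0.893403

0.893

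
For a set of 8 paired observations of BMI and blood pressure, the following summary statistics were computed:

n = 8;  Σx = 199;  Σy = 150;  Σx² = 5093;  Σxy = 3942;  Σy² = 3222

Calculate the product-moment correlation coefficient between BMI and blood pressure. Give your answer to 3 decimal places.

Sxx = Σx² − (Σx)²/n = 5093 − 4950.125 = 142.875
Sxy = Σxy − (Σx)(Σy)/n = 3942 − 3731.25 = 210.75
Syy = Σy² − (Σy)²/n = 3222 − 2812.5 = 409.5
r = Sxy/√(Sxx·Syy) = 210.75/√(58507.3125) = 210.75/241.882849 = 0.871290

0.871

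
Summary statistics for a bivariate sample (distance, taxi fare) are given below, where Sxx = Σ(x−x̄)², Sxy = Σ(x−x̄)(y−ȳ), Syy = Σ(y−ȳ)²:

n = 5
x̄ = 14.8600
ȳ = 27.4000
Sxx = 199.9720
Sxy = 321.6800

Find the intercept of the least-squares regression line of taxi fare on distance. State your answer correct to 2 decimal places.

3.50

b = Sxy/Sxx = 321.68/199.972 = 1.608625
a = ȳ − b·x̄ = 27.4 − 1.608625·14.86 = 3.495829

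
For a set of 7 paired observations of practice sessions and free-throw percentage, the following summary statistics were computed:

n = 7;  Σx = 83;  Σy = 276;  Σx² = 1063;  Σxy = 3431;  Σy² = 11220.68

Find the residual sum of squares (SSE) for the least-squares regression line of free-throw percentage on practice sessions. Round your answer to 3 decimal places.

Sxx = Σx² − (Σx)²/n = 1063 − 984.142857 = 78.857143
Sxy = Σxy − (Σx)(Σy)/n = 3431 − 3272.571429 = 158.428571
Syy = Σy² − (Σy)²/n = 11220.68 − 10882.285714 = 338.394286
b = Sxy/Sxx = 158.428571/78.857143 = 2.009058
SSE = Syy − b·Sxy = 338.394286 − 2.009058·158.428571 = 20.102101

20.102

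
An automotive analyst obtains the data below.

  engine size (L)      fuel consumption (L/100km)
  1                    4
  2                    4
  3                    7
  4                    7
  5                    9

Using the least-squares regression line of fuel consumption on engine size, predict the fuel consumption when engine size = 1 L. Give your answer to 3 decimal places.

3.600

n = 5, Σx = 15, Σy = 31, Σxy = 106, Σx² = 55
Sxx = Σx² − (Σx)²/n = 55 − 45 = 10
Sxy = Σxy − (Σx)(Σy)/n = 106 − 93 = 13
b = Sxy/Sxx = 13/10 = 1.3
a = ȳ − b·x̄ = 6.2 − 1.3·3 = 2.3
ŷ(1) = a + b·1 = 2.3 + 1.3·1 = 3.6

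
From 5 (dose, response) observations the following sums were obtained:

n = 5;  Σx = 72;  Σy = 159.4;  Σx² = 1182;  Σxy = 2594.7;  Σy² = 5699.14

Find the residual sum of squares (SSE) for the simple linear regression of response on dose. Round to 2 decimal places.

Sxx = Σx² − (Σx)²/n = 1182 − 1036.8 = 145.2
Sxy = Σxy − (Σx)(Σy)/n = 2594.7 − 2295.36 = 299.34
Syy = Σy² − (Σy)²/n = 5699.14 − 5081.672 = 617.468
b = Sxy/Sxx = 299.34/145.2 = 2.061570
SSE = Syy − b·Sxy = 617.468 − 2.061570·299.34 = 0.357562

0.36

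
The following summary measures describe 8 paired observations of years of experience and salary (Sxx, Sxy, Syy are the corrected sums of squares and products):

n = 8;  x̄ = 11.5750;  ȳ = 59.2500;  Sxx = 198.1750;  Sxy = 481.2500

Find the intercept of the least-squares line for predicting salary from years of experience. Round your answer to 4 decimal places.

b = Sxy/Sxx = 481.25/198.175 = 2.428409
a = ȳ − b·x̄ = 59.25 − 2.428409·11.575 = 31.141163

31.1412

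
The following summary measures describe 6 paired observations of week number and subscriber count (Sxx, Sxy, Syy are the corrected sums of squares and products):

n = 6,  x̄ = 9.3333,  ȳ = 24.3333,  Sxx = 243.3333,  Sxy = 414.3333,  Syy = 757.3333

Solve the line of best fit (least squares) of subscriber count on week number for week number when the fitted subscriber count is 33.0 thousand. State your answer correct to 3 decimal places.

14.423

b = Sxy/Sxx = 414.3333/243.3333 = 1.702740
a = ȳ − b·x̄ = 24.3333 − 1.702740·9.3333 = 8.441118
Set a + b·x = 33.0: x = (33.0 − 8.441118) / 1.702740 = 14.423156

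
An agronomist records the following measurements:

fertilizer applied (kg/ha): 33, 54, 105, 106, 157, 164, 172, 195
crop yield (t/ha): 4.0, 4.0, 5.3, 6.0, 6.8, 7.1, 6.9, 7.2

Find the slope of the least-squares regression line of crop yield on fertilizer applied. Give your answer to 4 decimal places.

0.0223

n = 8, Σx = 986, Σy = 47.3, Σxy = 6363.3, Σx² = 145420
Sxx = Σx² − (Σx)²/n = 145420 − 121524.5 = 23895.5
Sxy = Σxy − (Σx)(Σy)/n = 6363.3 − 5829.725 = 533.575
b = Sxy/Sxx = 533.575/23895.5 = 0.022330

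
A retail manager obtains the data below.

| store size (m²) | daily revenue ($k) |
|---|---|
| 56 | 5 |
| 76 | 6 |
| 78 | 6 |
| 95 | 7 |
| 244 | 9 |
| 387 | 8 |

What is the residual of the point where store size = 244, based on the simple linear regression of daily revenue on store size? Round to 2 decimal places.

n = 6, Σx = 936, Σy = 41, Σxy = 7161, Σx² = 233326
Sxx = Σx² − (Σx)²/n = 233326 − 146016 = 87310
Sxy = Σxy − (Σx)(Σy)/n = 7161 − 6396 = 765
b = Sxy/Sxx = 765/87310 = 0.008762
a = ȳ − b·x̄ = 6.833333 − 0.008762·156 = 5.466480
ŷ(244) = 5.466480 + 0.008762·244 = 7.604379
residual = y − ŷ = 9 − 7.604379 = 1.395621

1.40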